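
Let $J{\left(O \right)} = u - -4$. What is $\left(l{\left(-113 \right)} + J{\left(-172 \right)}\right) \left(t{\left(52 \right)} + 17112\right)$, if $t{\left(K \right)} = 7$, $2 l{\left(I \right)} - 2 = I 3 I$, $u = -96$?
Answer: $\frac{652661875}{2} \approx 3.2633 \cdot 10^{8}$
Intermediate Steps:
$l{\left(I \right)} = 1 + \frac{3 I^{2}}{2}$ ($l{\left(I \right)} = 1 + \frac{I 3 I}{2} = 1 + \frac{3 I I}{2} = 1 + \frac{3 I^{2}}{2}$)
$J{\left(O \right)} = -92$ ($J{\left(O \right)} = -96 - -4 = -96 + 4 = -92$)
$\left(l{\left(-113 \right)} + J{\left(-172 \right)}\right) \left(t{\left(52 \right)} + 17112\right) = \left(\left(1 + \frac{3 \left(-113\right)^{2}}{2}\right) - 92\right) \left(7 + 17112\right) = \left(\left(1 + \frac{3}{2} \cdot 12769\right) - 92\right) 17119 = \left(\left(1 + \frac{38307}{2}\right) - 92\right) 17119 = \left(\frac{38309}{2} - 92\right) 17119 = \frac{38125}{2} \cdot 17119 = \frac{652661875}{2}$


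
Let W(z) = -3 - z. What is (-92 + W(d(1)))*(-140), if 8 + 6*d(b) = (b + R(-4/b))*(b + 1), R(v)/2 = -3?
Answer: 12880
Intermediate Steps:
R(v) = -6 (R(v) = 2*(-3) = -6)
d(b) = -4/3 + (1 + b)*(-6 + b)/6 (d(b) = -4/3 + ((b - 6)*(b + 1))/6 = -4/3 + ((-6 + b)*(1 + b))/6 = -4/3 + ((1 + b)*(-6 + b))/6 = -4/3 + (1 + b)*(-6 + b)/6)
(-92 + W(d(1)))*(-140) = (-92 + (-3 - (-7/3 - 5/6*1 + (1/6)*1**2)))*(-140) = (-92 + (-3 - (-7/3 - 5/6 + (1/6)*1)))*(-140) = (-92 + (-3 - (-7/3 - 5/6 + 1/6)))*(-140) = (-92 + (-3 - 1*(-3)))*(-140) = (-92 + (-3 + 3))*(-140) = (-92 + 0)*(-140) = -92*(-140) = 12880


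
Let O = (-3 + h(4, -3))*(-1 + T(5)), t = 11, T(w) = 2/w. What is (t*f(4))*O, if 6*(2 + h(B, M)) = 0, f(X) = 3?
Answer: 99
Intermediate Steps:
h(B, M) = -2 (h(B, M) = -2 + (⅙)*0 = -2 + 0 = -2)
O = 3 (O = (-3 - 2)*(-1 + 2/5) = -5*(-1 + 2*(⅕)) = -5*(-1 + ⅖) = -5*(-⅗) = 3)
(t*f(4))*O = (11*3)*3 = 33*3 = 99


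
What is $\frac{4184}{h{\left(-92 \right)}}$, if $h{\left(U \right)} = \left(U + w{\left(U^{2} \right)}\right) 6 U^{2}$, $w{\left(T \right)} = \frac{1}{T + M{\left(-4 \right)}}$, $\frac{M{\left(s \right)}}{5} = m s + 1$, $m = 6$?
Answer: $- \frac{63283}{70665844} \approx -0.00089552$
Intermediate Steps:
$M{\left(s \right)} = 5 + 30 s$ ($M{\left(s \right)} = 5 \left(6 s + 1\right) = 5 \left(1 + 6 s\right) = 5 + 30 s$)
$w{\left(T \right)} = \frac{1}{-115 + T}$ ($w{\left(T \right)} = \frac{1}{T + \left(5 + 30 \left(-4\right)\right)} = \frac{1}{T + \left(5 - 120\right)} = \frac{1}{T - 115} = \frac{1}{-115 + T}$)
$h{\left(U \right)} = U^{2} \left(6 U + \frac{6}{-115 + U^{2}}\right)$ ($h{\left(U \right)} = \left(U + \frac{1}{-115 + U^{2}}\right) 6 U^{2} = \left(6 U + \frac{6}{-115 + U^{2}}\right) U^{2} = U^{2} \left(6 U + \frac{6}{-115 + U^{2}}\right)$)
$\frac{4184}{h{\left(-92 \right)}} = \frac{4184}{6 \left(-92\right)^{2} \frac{1}{-115 + \left(-92\right)^{2}} \left(1 - 92 \left(-115 + \left(-92\right)^{2}\right)\right)} = \frac{4184}{6 \cdot 8464 \frac{1}{-115 + 8464} \left(1 - 92 \left(-115 + 8464\right)\right)} = \frac{4184}{6 \cdot 8464 \cdot \frac{1}{8349} \left(1 - 768108\right)} = \frac{4184}{6 \cdot 8464 \cdot \frac{1}{8349} \left(-768107\right)} = \frac{4184}{- \frac{565326752}{121}} = 4184 \left(- \frac{121}{565326752}\right) = - \frac{63283}{70665844}$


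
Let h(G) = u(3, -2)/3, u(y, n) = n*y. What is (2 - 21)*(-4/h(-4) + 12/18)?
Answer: -152/3 ≈ -50.667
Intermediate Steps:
h(G) = -2 (h(G) = -2*3/3 = -6*⅓ = -2)
(2 - 21)*(-4/h(-4) + 12/18) = (2 - 21)*(-4/(-2) + 12/18) = -19*(-4*(-½) + 12*(1/18)) = -19*(2 + ⅔) = -19*8/3 = -152/3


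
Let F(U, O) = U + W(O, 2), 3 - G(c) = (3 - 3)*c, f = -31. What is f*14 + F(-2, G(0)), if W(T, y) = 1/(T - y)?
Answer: -435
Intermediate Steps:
G(c) = 3 (G(c) = 3 - (3 - 3)*c = 3 - 0*c = 3 - 1*0 = 3 + 0 = 3)
F(U, O) = U + 1/(-2 + O) (F(U, O) = U + 1/(O - 1*2) = U + 1/(O - 2) = U + 1/(-2 + O))
f*14 + F(-2, G(0)) = -31*14 + (1 - 2*(-2 + 3))/(-2 + 3) = -434 + (1 - 2*1)/1 = -434 + 1*(1 - 2) = -434 + 1*(-1) = -434 - 1 = -435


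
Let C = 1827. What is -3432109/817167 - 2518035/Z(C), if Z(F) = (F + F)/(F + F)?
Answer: -2057658538954/817167 ≈ -2.5180e+6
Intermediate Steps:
Z(F) = 1 (Z(F) = (2*F)/((2*F)) = (2*F)*(1/(2*F)) = 1)
-3432109/817167 - 2518035/Z(C) = -3432109/817167 - 2518035/1 = -3432109*1/817167 - 2518035*1 = -3432109/817167 - 2518035 = -2057658538954/817167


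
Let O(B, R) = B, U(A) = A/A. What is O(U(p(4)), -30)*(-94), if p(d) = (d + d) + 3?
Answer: -94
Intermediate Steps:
p(d) = 3 + 2*d (p(d) = 2*d + 3 = 3 + 2*d)
U(A) = 1
O(U(p(4)), -30)*(-94) = 1*(-94) = -94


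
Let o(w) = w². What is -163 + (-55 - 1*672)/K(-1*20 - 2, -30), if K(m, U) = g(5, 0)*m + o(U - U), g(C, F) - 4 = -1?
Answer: -10031/66 ≈ -151.98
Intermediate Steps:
g(C, F) = 3 (g(C, F) = 4 - 1 = 3)
K(m, U) = 3*m (K(m, U) = 3*m + (U - U)² = 3*m + 0² = 3*m + 0 = 3*m)
-163 + (-55 - 1*672)/K(-1*20 - 2, -30) = -163 + (-55 - 1*672)/((3*(-1*20 - 2))) = -163 + (-55 - 672)/((3*(-20 - 2))) = -163 - 727/(3*(-22)) = -163 - 727/(-66) = -163 - 1/66*(-727) = -163 + 727/66 = -10031/66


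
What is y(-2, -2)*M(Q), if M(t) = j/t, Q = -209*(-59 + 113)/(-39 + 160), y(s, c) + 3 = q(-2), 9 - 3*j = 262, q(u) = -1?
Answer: -5566/1539 ≈ -3.6166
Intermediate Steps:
j = -253/3 (j = 3 - ⅓*262 = 3 - 262/3 = -253/3 ≈ -84.333)
y(s, c) = -4 (y(s, c) = -3 - 1 = -4)
Q = -1026/11 (Q = -209/(121/54) = -209/(121*(1/54)) = -209/121/54 = -209*54/121 = -1026/11 ≈ -93.273)
M(t) = -253/(3*t)
y(-2, -2)*M(Q) = -(-1012)/(3*(-1026/11)) = -(-1012)*(-11)/(3*1026) = -4*2783/3078 = -5566/1539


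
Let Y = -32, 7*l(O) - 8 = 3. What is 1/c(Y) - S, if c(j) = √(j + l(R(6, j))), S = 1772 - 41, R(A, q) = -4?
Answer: -1731 - I*√1491/213 ≈ -1731.0 - 0.18128*I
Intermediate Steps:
S = 1731
l(O) = 11/7 (l(O) = 8/7 + (⅐)*3 = 8/7 + 3/7 = 11/7)
c(j) = √(11/7 + j) (c(j) = √(j + 11/7) = √(11/7 + j))
1/c(Y) - S = 1/(√(77 + 49*(-32))/7) - 1*1731 = 1/(√(77 - 1568)/7) - 1731 = 1/(√(-1491)/7) - 1731 = 1/((I*√1491)/7) - 1731 = 1/(I*√1491/7) - 1731 = -I*√1491/213 - 1731 = -1731 - I*√1491/213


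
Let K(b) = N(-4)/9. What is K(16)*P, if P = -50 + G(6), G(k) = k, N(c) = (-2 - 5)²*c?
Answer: 8624/9 ≈ 958.22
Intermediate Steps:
N(c) = 49*c (N(c) = (-7)²*c = 49*c)
K(b) = -196/9 (K(b) = (49*(-4))/9 = -196*⅑ = -196/9)
P = -44 (P = -50 + 6 = -44)
K(16)*P = -196/9*(-44) = 8624/9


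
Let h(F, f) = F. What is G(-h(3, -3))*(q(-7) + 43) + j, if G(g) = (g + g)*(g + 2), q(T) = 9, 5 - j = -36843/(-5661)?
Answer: 585898/1887 ≈ 310.49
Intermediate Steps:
j = -2846/1887 (j = 5 - (-36843)/(-5661) = 5 - (-36843)*(-1)/5661 = 5 - 1*12281/1887 = 5 - 12281/1887 = -2846/1887 ≈ -1.5082)
G(g) = 2*g*(2 + g) (G(g) = (2*g)*(2 + g) = 2*g*(2 + g))
G(-h(3, -3))*(q(-7) + 43) + j = (2*(-1*3)*(2 - 1*3))*(9 + 43) - 2846/1887 = (2*(-3)*(2 - 3))*52 - 2846/1887 = (2*(-3)*(-1))*52 - 2846/1887 = 6*52 - 2846/1887 = 312 - 2846/1887 = 585898/1887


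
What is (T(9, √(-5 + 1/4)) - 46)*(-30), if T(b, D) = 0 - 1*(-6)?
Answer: 1200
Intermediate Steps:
T(b, D) = 6 (T(b, D) = 0 + 6 = 6)
(T(9, √(-5 + 1/4)) - 46)*(-30) = (6 - 46)*(-30) = -40*(-30) = 1200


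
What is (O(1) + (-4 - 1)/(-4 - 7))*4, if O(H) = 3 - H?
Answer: 108/11 ≈ 9.8182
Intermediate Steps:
(O(1) + (-4 - 1)/(-4 - 7))*4 = ((3 - 1*1) + (-4 - 1)/(-4 - 7))*4 = ((3 - 1) - 5/(-11))*4 = (2 - 5*(-1/11))*4 = (2 + 5/11)*4 = (27/11)*4 = 108/11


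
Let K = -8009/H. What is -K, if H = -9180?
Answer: -8009/9180 ≈ -0.87244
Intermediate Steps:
K = 8009/9180 (K = -8009/(-9180) = -8009*(-1/9180) = 8009/9180 ≈ 0.87244)
-K = -1*8009/9180 = -8009/9180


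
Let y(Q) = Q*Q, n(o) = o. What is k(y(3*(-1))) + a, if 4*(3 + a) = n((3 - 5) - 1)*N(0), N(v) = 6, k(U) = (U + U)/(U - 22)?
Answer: -231/26 ≈ -8.8846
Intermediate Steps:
y(Q) = Q²
k(U) = 2*U/(-22 + U) (k(U) = (2*U)/(-22 + U) = 2*U/(-22 + U))
a = -15/2 (a = -3 + (((3 - 5) - 1)*6)/4 = -3 + ((-2 - 1)*6)/4 = -3 + (-3*6)/4 = -3 + (¼)*(-18) = -3 - 9/2 = -15/2 ≈ -7.5000)
k(y(3*(-1))) + a = 2*(3*(-1))²/(-22 + (3*(-1))²) - 15/2 = 2*(-3)²/(-22 + (-3)²) - 15/2 = 2*9/(-22 + 9) - 15/2 = 2*9/(-13) - 15/2 = 2*9*(-1/13) - 15/2 = -18/13 - 15/2 = -231/26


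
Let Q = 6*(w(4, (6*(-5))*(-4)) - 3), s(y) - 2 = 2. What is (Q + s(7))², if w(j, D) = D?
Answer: 498436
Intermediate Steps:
s(y) = 4 (s(y) = 2 + 2 = 4)
Q = 702 (Q = 6*((6*(-5))*(-4) - 3) = 6*(-30*(-4) - 3) = 6*(120 - 3) = 6*117 = 702)
(Q + s(7))² = (702 + 4)² = 706² = 498436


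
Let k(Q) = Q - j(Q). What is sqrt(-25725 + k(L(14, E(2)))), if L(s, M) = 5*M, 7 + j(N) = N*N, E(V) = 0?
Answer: I*sqrt(25718) ≈ 160.37*I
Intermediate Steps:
j(N) = -7 + N**2 (j(N) = -7 + N*N = -7 + N**2)
k(Q) = 7 + Q - Q**2 (k(Q) = Q - (-7 + Q**2) = Q + (7 - Q**2) = 7 + Q - Q**2)
sqrt(-25725 + k(L(14, E(2)))) = sqrt(-25725 + (7 + 5*0 - (5*0)**2)) = sqrt(-25725 + (7 + 0 - 1*0**2)) = sqrt(-25725 + (7 + 0 - 1*0)) = sqrt(-25725 + (7 + 0 + 0)) = sqrt(-25725 + 7) = sqrt(-25718) = I*sqrt(25718)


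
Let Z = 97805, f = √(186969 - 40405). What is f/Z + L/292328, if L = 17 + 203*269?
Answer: 6828/36541 + 2*√36641/97805 ≈ 0.19077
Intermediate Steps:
f = 2*√36641 (f = √146564 = 2*√36641 ≈ 382.84)
L = 54624 (L = 17 + 54607 = 54624)
f/Z + L/292328 = (2*√36641)/97805 + 54624/292328 = (2*√36641)*(1/97805) + 54624*(1/292328) = 2*√36641/97805 + 6828/36541 = 6828/36541 + 2*√36641/97805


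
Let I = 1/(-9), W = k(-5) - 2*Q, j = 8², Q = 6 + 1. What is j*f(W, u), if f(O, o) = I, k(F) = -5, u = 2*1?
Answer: -64/9 ≈ -7.1111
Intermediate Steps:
u = 2
Q = 7
j = 64
W = -19 (W = -5 - 2*7 = -5 - 14 = -19)
I = -⅑ ≈ -0.11111
f(O, o) = -⅑
j*f(W, u) = 64*(-⅑) = -64/9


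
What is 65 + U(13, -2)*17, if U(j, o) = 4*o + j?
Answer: 150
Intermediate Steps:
U(j, o) = j + 4*o
65 + U(13, -2)*17 = 65 + (13 + 4*(-2))*17 = 65 + (13 - 8)*17 = 65 + 5*17 = 65 + 85 = 150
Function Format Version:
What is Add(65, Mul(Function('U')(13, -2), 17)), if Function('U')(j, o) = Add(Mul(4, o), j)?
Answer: 150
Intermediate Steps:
Function('U')(j, o) = Add(j, Mul(4, o))
Add(65, Mul(Function('U')(13, -2), 17)) = Add(65, Mul(Add(13, Mul(4, -2)), 17)) = Add(65, Mul(Add(13, -8), 17)) = Add(65, Mul(5, 17)) = Add(65, 85) = 150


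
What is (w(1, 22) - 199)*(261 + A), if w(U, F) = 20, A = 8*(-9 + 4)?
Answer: -39559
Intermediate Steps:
A = -40 (A = 8*(-5) = -40)
(w(1, 22) - 199)*(261 + A) = (20 - 199)*(261 - 40) = -179*221 = -39559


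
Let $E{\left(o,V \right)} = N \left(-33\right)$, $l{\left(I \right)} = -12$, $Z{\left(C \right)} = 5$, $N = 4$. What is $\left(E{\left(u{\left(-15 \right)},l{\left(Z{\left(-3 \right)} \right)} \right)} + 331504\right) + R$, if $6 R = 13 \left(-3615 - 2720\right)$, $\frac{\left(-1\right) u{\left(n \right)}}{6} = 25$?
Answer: $\frac{1905877}{6} \approx 3.1765 \cdot 10^{5}$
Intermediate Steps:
$u{\left(n \right)} = -150$ ($u{\left(n \right)} = \left(-6\right) 25 = -150$)
$E{\left(o,V \right)} = -132$ ($E{\left(o,V \right)} = 4 \left(-33\right) = -132$)
$R = - \frac{82355}{6}$ ($R = \frac{13 \left(-3615 - 2720\right)}{6} = \frac{13 \left(-6335\right)}{6} = \frac{1}{6} \left(-82355\right) = - \frac{82355}{6} \approx -13726.0$)
$\left(E{\left(u{\left(-15 \right)},l{\left(Z{\left(-3 \right)} \right)} \right)} + 331504\right) + R = \left(-132 + 331504\right) - \frac{82355}{6} = 331372 - \frac{82355}{6} = \frac{1905877}{6}$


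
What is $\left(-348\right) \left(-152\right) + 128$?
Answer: $53024$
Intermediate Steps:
$\left(-348\right) \left(-152\right) + 128 = 52896 + 128 = 53024$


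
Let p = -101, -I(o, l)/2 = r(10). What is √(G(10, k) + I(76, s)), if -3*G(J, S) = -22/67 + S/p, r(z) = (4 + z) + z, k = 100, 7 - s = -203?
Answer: I*√2177904814/6767 ≈ 6.8964*I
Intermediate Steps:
s = 210 (s = 7 - 1*(-203) = 7 + 203 = 210)
r(z) = 4 + 2*z
I(o, l) = -48 (I(o, l) = -2*(4 + 2*10) = -2*(4 + 20) = -2*24 = -48)
G(J, S) = 22/201 + S/303 (G(J, S) = -(-22/67 + S/(-101))/3 = -(-22*1/67 + S*(-1/101))/3 = -(-22/67 - S/101)/3 = 22/201 + S/303)
√(G(10, k) + I(76, s)) = √((22/201 + (1/303)*100) - 48) = √((22/201 + 100/303) - 48) = √(2974/6767 - 48) = √(-321842/6767) = I*√2177904814/6767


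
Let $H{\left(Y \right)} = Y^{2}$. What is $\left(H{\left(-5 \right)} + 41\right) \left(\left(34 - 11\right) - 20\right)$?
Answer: $198$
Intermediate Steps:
$\left(H{\left(-5 \right)} + 41\right) \left(\left(34 - 11\right) - 20\right) = \left(\left(-5\right)^{2} + 41\right) \left(\left(34 - 11\right) - 20\right) = \left(25 + 41\right) \left(23 - 20\right) = 66 \cdot 3 = 198$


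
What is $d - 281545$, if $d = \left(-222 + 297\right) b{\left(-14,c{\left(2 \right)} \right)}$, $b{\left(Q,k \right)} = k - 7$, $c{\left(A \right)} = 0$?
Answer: $-282070$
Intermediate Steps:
$b{\left(Q,k \right)} = -7 + k$
$d = -525$ ($d = \left(-222 + 297\right) \left(-7 + 0\right) = 75 \left(-7\right) = -525$)
$d - 281545 = -525 - 281545 = -282070$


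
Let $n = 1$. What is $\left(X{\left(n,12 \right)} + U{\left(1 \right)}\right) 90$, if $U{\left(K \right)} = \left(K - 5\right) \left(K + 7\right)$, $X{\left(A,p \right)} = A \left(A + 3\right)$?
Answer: $-2520$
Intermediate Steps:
$X{\left(A,p \right)} = A \left(3 + A\right)$
$U{\left(K \right)} = \left(-5 + K\right) \left(7 + K\right)$
$\left(X{\left(n,12 \right)} + U{\left(1 \right)}\right) 90 = \left(1 \left(3 + 1\right) + \left(-35 + 1^{2} + 2 \cdot 1\right)\right) 90 = \left(1 \cdot 4 + \left(-35 + 1 + 2\right)\right) 90 = \left(4 - 32\right) 90 = \left(-28\right) 90 = -2520$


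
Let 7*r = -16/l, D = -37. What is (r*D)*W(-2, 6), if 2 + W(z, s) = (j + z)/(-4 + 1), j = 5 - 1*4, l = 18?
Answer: -1480/189 ≈ -7.8307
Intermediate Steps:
j = 1 (j = 5 - 4 = 1)
r = -8/63 (r = (-16/18)/7 = (-16*1/18)/7 = (1/7)*(-8/9) = -8/63 ≈ -0.12698)
W(z, s) = -7/3 - z/3 (W(z, s) = -2 + (1 + z)/(-4 + 1) = -2 + (1 + z)/(-3) = -2 + (1 + z)*(-1/3) = -2 + (-1/3 - z/3) = -7/3 - z/3)
(r*D)*W(-2, 6) = (-8/63*(-37))*(-7/3 - 1/3*(-2)) = 296*(-7/3 + 2/3)/63 = (296/63)*(-5/3) = -1480/189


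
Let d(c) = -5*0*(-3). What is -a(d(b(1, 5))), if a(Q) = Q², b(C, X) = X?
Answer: 0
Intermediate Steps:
d(c) = 0 (d(c) = 0*(-3) = 0)
-a(d(b(1, 5))) = -1*0² = -1*0 = 0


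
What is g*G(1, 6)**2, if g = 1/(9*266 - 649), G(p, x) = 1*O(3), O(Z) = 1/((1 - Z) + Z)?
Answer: 1/1745 ≈ 0.00057307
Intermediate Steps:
O(Z) = 1 (O(Z) = 1/1 = 1)
G(p, x) = 1 (G(p, x) = 1*1 = 1)
g = 1/1745 (g = 1/(2394 - 649) = 1/1745 ≈ 0.00057307)
g*G(1, 6)**2 = (1/1745)*1**2 = (1/1745)*1 = 1/1745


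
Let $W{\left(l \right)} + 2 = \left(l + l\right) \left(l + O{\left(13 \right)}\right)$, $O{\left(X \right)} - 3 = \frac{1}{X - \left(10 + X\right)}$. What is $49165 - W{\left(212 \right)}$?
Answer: $- \frac{209753}{5} \approx -41951.0$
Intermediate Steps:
$O{\left(X \right)} = \frac{29}{10}$ ($O{\left(X \right)} = 3 + \frac{1}{X - \left(10 + X\right)} = 3 + \frac{1}{-10} = 3 - \frac{1}{10} = \frac{29}{10}$)
$W{\left(l \right)} = -2 + 2 l \left(\frac{29}{10} + l\right)$ ($W{\left(l \right)} = -2 + \left(l + l\right) \left(l + \frac{29}{10}\right) = -2 + 2 l \left(\frac{29}{10} + l\right)$)
$49165 - W{\left(212 \right)} = 49165 - \left(-2 + 2 \cdot 212^{2} + \frac{29}{5} \cdot 212\right) = 49165 - \left(-2 + 2 \cdot 44944 + \frac{6148}{5}\right) = 49165 - \left(-2 + 89888 + \frac{6148}{5}\right) = 49165 - \frac{455578}{5} = - \frac{209753}{5}$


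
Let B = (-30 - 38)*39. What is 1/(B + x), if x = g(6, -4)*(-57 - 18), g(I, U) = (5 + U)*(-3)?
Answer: -1/2427 ≈ -0.00041203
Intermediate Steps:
g(I, U) = -15 - 3*U
B = -2652 (B = -68*39 = -2652)
x = 225 (x = (-15 - 3*(-4))*(-57 - 18) = (-15 + 12)*(-75) = -3*(-75) = 225)
1/(B + x) = 1/(-2652 + 225) = 1/(-2427) = -1/2427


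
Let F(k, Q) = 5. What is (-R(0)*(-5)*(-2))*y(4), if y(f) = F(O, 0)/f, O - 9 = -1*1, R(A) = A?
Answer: 0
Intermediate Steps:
O = 8 (O = 9 - 1*1 = 9 - 1 = 8)
y(f) = 5/f
(-R(0)*(-5)*(-2))*y(4) = (-0*(-5)*(-2))*(5/4) = (-0*(-2))*(5*(1/4)) = -1*0*(5/4) = 0*(5/4) = 0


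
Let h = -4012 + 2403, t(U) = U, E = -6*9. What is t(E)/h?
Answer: 54/1609 ≈ 0.033561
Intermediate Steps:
E = -54
h = -1609
t(E)/h = -54/(-1609) = -54*(-1/1609) = 54/1609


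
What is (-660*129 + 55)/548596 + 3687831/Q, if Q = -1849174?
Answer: -1090233152533/507224729852 ≈ -2.1494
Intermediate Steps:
(-660*129 + 55)/548596 + 3687831/Q = (-660*129 + 55)/548596 + 3687831/(-1849174) = (-85140 + 55)*(1/548596) + 3687831*(-1/1849174) = -85085*1/548596 - 3687831/1849174 = -85085/548596 - 3687831/1849174 = -1090233152533/507224729852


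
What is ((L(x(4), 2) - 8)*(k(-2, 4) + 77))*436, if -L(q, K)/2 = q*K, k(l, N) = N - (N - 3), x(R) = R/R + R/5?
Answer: -530176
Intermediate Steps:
x(R) = 1 + R/5 (x(R) = 1 + R*(⅕) = 1 + R/5)
k(l, N) = 3 (k(l, N) = N - (-3 + N) = N + (3 - N) = 3)
L(q, K) = -2*K*q (L(q, K) = -2*q*K = -2*K*q)
((L(x(4), 2) - 8)*(k(-2, 4) + 77))*436 = ((-2*2*(1 + (⅕)*4) - 8)*(3 + 77))*436 = ((-2*2*(1 + ⅘) - 8)*80)*436 = ((-2*2*9/5 - 8)*80)*436 = ((-36/5 - 8)*80)*436 = -76/5*80*436 = -1216*436 = -530176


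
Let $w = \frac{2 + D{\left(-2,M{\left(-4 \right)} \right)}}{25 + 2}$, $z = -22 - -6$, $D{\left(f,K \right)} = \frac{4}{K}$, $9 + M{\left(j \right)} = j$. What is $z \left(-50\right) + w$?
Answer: $\frac{280822}{351} \approx 800.06$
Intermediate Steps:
$M{\left(j \right)} = -9 + j$
$z = -16$ ($z = -22 + 6 = -16$)
$w = \frac{22}{351}$ ($w = \frac{2 + \frac{4}{-9 - 4}}{25 + 2} = \frac{2 + \frac{4}{-13}}{27} = \left(2 + 4 \left(- \frac{1}{13}\right)\right) \frac{1}{27} = \left(2 - \frac{4}{13}\right) \frac{1}{27} = \frac{22}{13} \cdot \frac{1}{27} = \frac{22}{351} \approx 0.062678$)
$z \left(-50\right) + w = \left(-16\right) \left(-50\right) + \frac{22}{351} = 800 + \frac{22}{351} = \frac{280822}{351}$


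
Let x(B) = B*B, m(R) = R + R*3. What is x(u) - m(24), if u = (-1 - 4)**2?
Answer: 529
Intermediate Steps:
m(R) = 4*R (m(R) = R + 3*R = 4*R)
u = 25 (u = (-5)**2 = 25)
x(B) = B**2
x(u) - m(24) = 25**2 - 4*24 = 625 - 1*96 = 625 - 96 = 529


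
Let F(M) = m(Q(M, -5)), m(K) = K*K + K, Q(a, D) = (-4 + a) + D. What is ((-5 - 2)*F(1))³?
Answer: -60236288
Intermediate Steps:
Q(a, D) = -4 + D + a
m(K) = K + K² (m(K) = K² + K = K + K²)
F(M) = (-9 + M)*(-8 + M) (F(M) = (-4 - 5 + M)*(1 + (-4 - 5 + M)) = (-9 + M)*(1 + (-9 + M)) = (-9 + M)*(-8 + M))
((-5 - 2)*F(1))³ = ((-5 - 2)*((-9 + 1)*(-8 + 1)))³ = (-(-56)*(-7))³ = (-7*56)³ = (-392)³ = -60236288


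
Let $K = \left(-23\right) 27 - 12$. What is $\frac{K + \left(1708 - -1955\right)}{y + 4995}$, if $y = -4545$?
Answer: $\frac{101}{15} \approx 6.7333$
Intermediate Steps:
$K = -633$ ($K = -621 - 12 = -633$)
$\frac{K + \left(1708 - -1955\right)}{y + 4995} = \frac{-633 + \left(1708 - -1955\right)}{-4545 + 4995} = \frac{-633 + \left(1708 + 1955\right)}{450} = \left(-633 + 3663\right) \frac{1}{450} = 3030 \cdot \frac{1}{450} = \frac{101}{15}$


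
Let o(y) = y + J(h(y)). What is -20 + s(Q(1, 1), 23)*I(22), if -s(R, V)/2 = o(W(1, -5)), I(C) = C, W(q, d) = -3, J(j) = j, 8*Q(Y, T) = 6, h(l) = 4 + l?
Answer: 68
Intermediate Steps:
Q(Y, T) = 3/4 (Q(Y, T) = (1/8)*6 = 3/4)
o(y) = 4 + 2*y (o(y) = y + (4 + y) = 4 + 2*y)
s(R, V) = 4 (s(R, V) = -2*(4 + 2*(-3)) = -2*(4 - 6) = -2*(-2) = 4)
-20 + s(Q(1, 1), 23)*I(22) = -20 + 4*22 = -20 + 88 = 68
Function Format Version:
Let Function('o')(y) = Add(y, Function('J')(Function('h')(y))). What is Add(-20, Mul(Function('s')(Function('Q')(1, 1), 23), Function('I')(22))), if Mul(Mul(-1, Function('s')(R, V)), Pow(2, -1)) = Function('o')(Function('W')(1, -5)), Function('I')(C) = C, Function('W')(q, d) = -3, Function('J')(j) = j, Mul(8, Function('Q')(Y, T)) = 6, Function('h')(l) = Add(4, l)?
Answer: 68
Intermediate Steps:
Function('Q')(Y, T) = Rational(3, 4) (Function('Q')(Y, T) = Mul(Rational(1, 8), 6) = Rational(3, 4))
Function('o')(y) = Add(4, Mul(2, y)) (Function('o')(y) = Add(y, Add(4, y)) = Add(4, Mul(2, y)))
Function('s')(R, V) = 4 (Function('s')(R, V) = Mul(-2, Add(4, Mul(2, -3))) = Mul(-2, Add(4, -6)) = Mul(-2, -2) = 4)
Add(-20, Mul(Function('s')(Function('Q')(1, 1), 23), Function('I')(22))) = Add(-20, Mul(4, 22)) = Add(-20, 88) = 68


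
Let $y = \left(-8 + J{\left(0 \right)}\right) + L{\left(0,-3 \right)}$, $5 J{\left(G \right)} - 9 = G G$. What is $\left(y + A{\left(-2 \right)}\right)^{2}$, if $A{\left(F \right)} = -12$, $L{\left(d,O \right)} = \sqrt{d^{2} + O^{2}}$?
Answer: $\frac{5776}{25} \approx 231.04$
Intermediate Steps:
$L{\left(d,O \right)} = \sqrt{O^{2} + d^{2}}$
$J{\left(G \right)} = \frac{9}{5} + \frac{G^{2}}{5}$ ($J{\left(G \right)} = \frac{9}{5} + \frac{G G}{5} = \frac{9}{5} + \frac{G^{2}}{5}$)
$y = - \frac{16}{5}$ ($y = \left(-8 + \left(\frac{9}{5} + \frac{0^{2}}{5}\right)\right) + \sqrt{\left(-3\right)^{2} + 0^{2}} = \left(-8 + \left(\frac{9}{5} + \frac{1}{5} \cdot 0\right)\right) + \sqrt{9 + 0} = \left(-8 + \left(\frac{9}{5} + 0\right)\right) + \sqrt{9} = \left(-8 + \frac{9}{5}\right) + 3 = - \frac{31}{5} + 3 = - \frac{16}{5} \approx -3.2$)
$\left(y + A{\left(-2 \right)}\right)^{2} = \left(- \frac{16}{5} - 12\right)^{2} = \left(- \frac{76}{5}\right)^{2} = \frac{5776}{25}$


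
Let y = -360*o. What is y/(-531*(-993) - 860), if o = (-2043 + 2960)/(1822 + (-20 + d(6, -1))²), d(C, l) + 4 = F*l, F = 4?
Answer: -165060/685929169 ≈ -0.00024064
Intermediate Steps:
d(C, l) = -4 + 4*l
o = 917/2606 (o = (-2043 + 2960)/(1822 + (-20 + (-4 + 4*(-1)))²) = 917/(1822 + (-20 + (-4 - 4))²) = 917/(1822 + (-20 - 8)²) = 917/(1822 + (-28)²) = 917/(1822 + 784) = 917/2606 ≈ 0.35188)
y = -165060/1303 (y = -360*917/2606 = -165060/1303 ≈ -126.68)
y/(-531*(-993) - 860) = -165060/(1303*(-531*(-993) - 860)) = -165060/(1303*(527283 - 860)) = -165060/1303/526423 = -165060/1303*1/526423 = -165060/685929169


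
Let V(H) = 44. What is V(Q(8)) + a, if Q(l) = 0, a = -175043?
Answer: -174999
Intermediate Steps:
V(Q(8)) + a = 44 - 175043 = -174999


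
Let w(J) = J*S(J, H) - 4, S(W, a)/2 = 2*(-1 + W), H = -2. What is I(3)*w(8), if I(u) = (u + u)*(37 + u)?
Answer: 52800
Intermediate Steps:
I(u) = 2*u*(37 + u) (I(u) = (2*u)*(37 + u) = 2*u*(37 + u))
S(W, a) = -4 + 4*W (S(W, a) = 2*(2*(-1 + W)) = 2*(-2 + 2*W) = -4 + 4*W)
w(J) = -4 + J*(-4 + 4*J) (w(J) = J*(-4 + 4*J) - 4 = -4 + J*(-4 + 4*J))
I(3)*w(8) = (2*3*(37 + 3))*(-4 + 4*8*(-1 + 8)) = (2*3*40)*(-4 + 4*8*7) = 240*(-4 + 224) = 240*220 = 52800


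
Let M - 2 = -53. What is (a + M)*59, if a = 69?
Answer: 1062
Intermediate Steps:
M = -51 (M = 2 - 53 = -51)
(a + M)*59 = (69 - 51)*59 = 18*59 = 1062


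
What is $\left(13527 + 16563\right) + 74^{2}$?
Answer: $35566$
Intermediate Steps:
$\left(13527 + 16563\right) + 74^{2} = 30090 + 5476 = 35566$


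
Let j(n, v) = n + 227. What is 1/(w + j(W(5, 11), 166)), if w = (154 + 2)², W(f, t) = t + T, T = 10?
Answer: 1/24584 ≈ 4.0677e-5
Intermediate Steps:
W(f, t) = 10 + t (W(f, t) = t + 10 = 10 + t)
j(n, v) = 227 + n
w = 24336 (w = 156² = 24336)
1/(w + j(W(5, 11), 166)) = 1/(24336 + (227 + (10 + 11))) = 1/(24336 + (227 + 21)) = 1/(24336 + 248) = 1/24584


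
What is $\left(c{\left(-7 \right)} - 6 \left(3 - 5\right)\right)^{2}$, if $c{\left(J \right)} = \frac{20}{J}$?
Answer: $\frac{4096}{49} \approx 83.592$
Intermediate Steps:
$\left(c{\left(-7 \right)} - 6 \left(3 - 5\right)\right)^{2} = \left(\frac{20}{-7} - 6 \left(3 - 5\right)\right)^{2} = \left(20 \left(- \frac{1}{7}\right) - -12\right)^{2} = \left(- \frac{20}{7} + 12\right)^{2} = \left(\frac{64}{7}\right)^{2} = \frac{4096}{49}$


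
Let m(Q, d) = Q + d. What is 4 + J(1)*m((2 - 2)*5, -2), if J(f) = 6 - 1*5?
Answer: 2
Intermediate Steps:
J(f) = 1 (J(f) = 6 - 5 = 1)
4 + J(1)*m((2 - 2)*5, -2) = 4 + 1*((2 - 2)*5 - 2) = 4 + 1*(0*5 - 2) = 4 + 1*(0 - 2) = 4 + 1*(-2) = 4 - 2 = 2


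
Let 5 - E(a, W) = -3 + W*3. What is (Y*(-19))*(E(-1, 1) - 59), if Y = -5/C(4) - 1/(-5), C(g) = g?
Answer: -10773/10 ≈ -1077.3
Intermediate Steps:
E(a, W) = 8 - 3*W (E(a, W) = 5 - (-3 + W*3) = 5 - (-3 + 3*W) = 5 + (3 - 3*W) = 8 - 3*W)
Y = -21/20 (Y = -5/4 - 1/(-5) = -5*1/4 - 1*(-1/5) = -5/4 + 1/5 = -21/20 ≈ -1.0500)
(Y*(-19))*(E(-1, 1) - 59) = (-21/20*(-19))*((8 - 3*1) - 59) = 399*((8 - 3) - 59)/20 = 399*(5 - 59)/20 = (399/20)*(-54) = -10773/10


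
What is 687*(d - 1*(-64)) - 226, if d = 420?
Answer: 332282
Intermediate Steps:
687*(d - 1*(-64)) - 226 = 687*(420 - 1*(-64)) - 226 = 687*(420 + 64) - 226 = 687*484 - 226 = 332508 - 226 = 332282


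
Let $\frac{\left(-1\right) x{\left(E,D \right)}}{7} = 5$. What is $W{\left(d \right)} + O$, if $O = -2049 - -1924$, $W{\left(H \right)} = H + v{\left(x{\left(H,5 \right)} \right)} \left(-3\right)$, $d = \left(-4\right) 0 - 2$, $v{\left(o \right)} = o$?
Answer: $-22$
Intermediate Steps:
$x{\left(E,D \right)} = -35$ ($x{\left(E,D \right)} = \left(-7\right) 5 = -35$)
$d = -2$ ($d = 0 - 2 = -2$)
$W{\left(H \right)} = 105 + H$ ($W{\left(H \right)} = H - -105 = H + 105 = 105 + H$)
$O = -125$ ($O = -2049 + 1924 = -125$)
$W{\left(d \right)} + O = \left(105 - 2\right) - 125 = 103 - 125 = -22$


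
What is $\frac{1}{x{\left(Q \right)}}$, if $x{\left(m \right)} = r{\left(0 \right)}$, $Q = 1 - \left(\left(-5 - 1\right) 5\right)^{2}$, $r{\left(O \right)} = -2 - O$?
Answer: $- \frac{1}{2} \approx -0.5$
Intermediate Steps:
$Q = -899$ ($Q = 1 - \left(\left(-6\right) 5\right)^{2} = 1 - \left(-30\right)^{2} = 1 - 900 = -899$)
$x{\left(m \right)} = -2$ ($x{\left(m \right)} = -2 - 0 = -2 + 0 = -2$)
$\frac{1}{x{\left(Q \right)}} = \frac{1}{-2} = - \frac{1}{2}$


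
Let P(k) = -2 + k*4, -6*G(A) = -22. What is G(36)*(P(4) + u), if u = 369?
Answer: 4213/3 ≈ 1404.3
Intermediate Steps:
G(A) = 11/3 (G(A) = -⅙*(-22) = 11/3)
P(k) = -2 + 4*k
G(36)*(P(4) + u) = 11*((-2 + 4*4) + 369)/3 = 11*((-2 + 16) + 369)/3 = 11*(14 + 369)/3 = (11/3)*383 = 4213/3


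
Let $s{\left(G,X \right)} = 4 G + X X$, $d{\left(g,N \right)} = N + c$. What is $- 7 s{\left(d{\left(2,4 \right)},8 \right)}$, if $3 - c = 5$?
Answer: $-504$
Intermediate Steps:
$c = -2$ ($c = 3 - 5 = -2$)
$d{\left(g,N \right)} = -2 + N$ ($d{\left(g,N \right)} = N - 2 = -2 + N$)
$s{\left(G,X \right)} = X^{2} + 4 G$ ($s{\left(G,X \right)} = 4 G + X^{2} = X^{2} + 4 G$)
$- 7 s{\left(d{\left(2,4 \right)},8 \right)} = - 7 \left(8^{2} + 4 \left(-2 + 4\right)\right) = - 7 \left(64 + 4 \cdot 2\right) = - 7 \left(64 + 8\right) = \left(-7\right) 72 = -504$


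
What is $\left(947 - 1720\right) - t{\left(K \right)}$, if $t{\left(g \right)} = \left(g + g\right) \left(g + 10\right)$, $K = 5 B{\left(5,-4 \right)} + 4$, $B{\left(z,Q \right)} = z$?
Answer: $-3035$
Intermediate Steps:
$K = 29$ ($K = 5 \cdot 5 + 4 = 25 + 4 = 29$)
$t{\left(g \right)} = 2 g \left(10 + g\right)$
$\left(947 - 1720\right) - t{\left(K \right)} = \left(947 - 1720\right) - 2 \cdot 29 \left(10 + 29\right) = \left(947 - 1720\right) - 2 \cdot 29 \cdot 39 = -773 - 2262 = -3035$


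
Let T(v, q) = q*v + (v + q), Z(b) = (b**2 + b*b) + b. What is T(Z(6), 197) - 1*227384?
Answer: -211743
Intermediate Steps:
Z(b) = b + 2*b**2 (Z(b) = (b**2 + b**2) + b = 2*b**2 + b = b + 2*b**2)
T(v, q) = q + v + q*v (T(v, q) = q*v + (q + v) = q + v + q*v)
T(Z(6), 197) - 1*227384 = (197 + 6*(1 + 2*6) + 197*(6*(1 + 2*6))) - 1*227384 = (197 + 6*(1 + 12) + 197*(6*(1 + 12))) - 227384 = (197 + 6*13 + 197*(6*13)) - 227384 = (197 + 78 + 197*78) - 227384 = (197 + 78 + 15366) - 227384 = 15641 - 227384 = -211743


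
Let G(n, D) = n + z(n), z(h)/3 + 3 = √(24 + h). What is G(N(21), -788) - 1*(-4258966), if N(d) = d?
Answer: 4258978 + 9*√5 ≈ 4.2590e+6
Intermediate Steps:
z(h) = -9 + 3*√(24 + h)
G(n, D) = -9 + n + 3*√(24 + n) (G(n, D) = n + (-9 + 3*√(24 + n)) = -9 + n + 3*√(24 + n))
G(N(21), -788) - 1*(-4258966) = (-9 + 21 + 3*√(24 + 21)) - 1*(-4258966) = (-9 + 21 + 3*√45) + 4258966 = (-9 + 21 + 3*(3*√5)) + 4258966 = (-9 + 21 + 9*√5) + 4258966 = (12 + 9*√5) + 4258966 = 4258978 + 9*√5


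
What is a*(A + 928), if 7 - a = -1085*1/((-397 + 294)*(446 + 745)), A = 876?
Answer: 1547157304/122673 ≈ 12612.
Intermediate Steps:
a = 857626/122673 (a = 7 - (-1085)/((-397 + 294)*(446 + 745)) = 7 - (-1085)/((-103*1191)) = 7 - (-1085)/(-122673) = 7 - (-1085)*(-1)/122673 = 7 - 1*1085/122673 = 7 - 1085/122673 = 857626/122673 ≈ 6.9912)
a*(A + 928) = 857626*(876 + 928)/122673 = (857626/122673)*1804 = 1547157304/122673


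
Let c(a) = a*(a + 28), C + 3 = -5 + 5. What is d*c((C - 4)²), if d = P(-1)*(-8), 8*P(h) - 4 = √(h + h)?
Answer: -15092 - 3773*I*√2 ≈ -15092.0 - 5335.8*I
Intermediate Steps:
P(h) = ½ + √2*√h/8 (P(h) = ½ + √(h + h)/8 = ½ + √(2*h)/8 = ½ + (√2*√h)/8 = ½ + √2*√h/8)
C = -3 (C = -3 + (-5 + 5) = -3 + 0 = -3)
d = -4 - I*√2 (d = (½ + √2*√(-1)/8)*(-8) = (½ + √2*I/8)*(-8) = (½ + I*√2/8)*(-8) = -4 - I*√2 ≈ -4.0 - 1.4142*I)
c(a) = a*(28 + a)
d*c((C - 4)²) = (-4 - I*√2)*((-3 - 4)²*(28 + (-3 - 4)²)) = (-4 - I*√2)*((-7)²*(28 + (-7)²)) = (-4 - I*√2)*(49*(28 + 49)) = (-4 - I*√2)*(49*77) = (-4 - I*√2)*3773 = -15092 - 3773*I*√2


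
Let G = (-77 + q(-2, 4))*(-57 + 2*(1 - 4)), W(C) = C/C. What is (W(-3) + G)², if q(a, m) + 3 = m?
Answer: 22934521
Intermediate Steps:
q(a, m) = -3 + m
W(C) = 1
G = 4788 (G = (-77 + (-3 + 4))*(-57 + 2*(1 - 4)) = (-77 + 1)*(-57 + 2*(-3)) = -76*(-57 - 6) = -76*(-63) = 4788)
(W(-3) + G)² = (1 + 4788)² = 4789² = 22934521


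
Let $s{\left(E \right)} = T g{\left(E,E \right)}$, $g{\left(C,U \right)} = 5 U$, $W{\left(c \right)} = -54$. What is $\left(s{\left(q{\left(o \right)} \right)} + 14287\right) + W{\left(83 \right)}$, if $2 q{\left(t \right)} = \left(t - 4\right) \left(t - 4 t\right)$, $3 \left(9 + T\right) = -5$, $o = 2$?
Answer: $13913$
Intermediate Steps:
$T = - \frac{32}{3}$ ($T = -9 + \frac{1}{3} \left(-5\right) = -9 - \frac{5}{3} = - \frac{32}{3} \approx -10.667$)
$q{\left(t \right)} = - \frac{3 t \left(-4 + t\right)}{2}$ ($q{\left(t \right)} = \frac{\left(t - 4\right) \left(t - 4 t\right)}{2} = \frac{\left(-4 + t\right) \left(- 3 t\right)}{2} = \frac{\left(-3\right) t \left(-4 + t\right)}{2} = - \frac{3 t \left(-4 + t\right)}{2}$)
$s{\left(E \right)} = - \frac{160 E}{3}$ ($s{\left(E \right)} = - \frac{32 \cdot 5 E}{3} = - \frac{160 E}{3}$)
$\left(s{\left(q{\left(o \right)} \right)} + 14287\right) + W{\left(83 \right)} = \left(- \frac{160 \cdot \frac{3}{2} \cdot 2 \left(4 - 2\right)}{3} + 14287\right) - 54 = \left(- \frac{160 \cdot \frac{3}{2} \cdot 2 \cdot 2}{3} + 14287\right) - 54 = \left(\left(- \frac{160}{3}\right) 6 + 14287\right) - 54 = \left(-320 + 14287\right) - 54 = 13967 - 54 = 13913$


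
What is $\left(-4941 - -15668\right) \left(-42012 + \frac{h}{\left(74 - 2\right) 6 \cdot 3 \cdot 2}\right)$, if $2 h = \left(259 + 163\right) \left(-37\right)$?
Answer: $- \frac{1168201526297}{2592} \approx -4.507 \cdot 10^{8}$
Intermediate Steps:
$h = -7807$ ($h = \frac{\left(259 + 163\right) \left(-37\right)}{2} = \frac{422 \left(-37\right)}{2} = \frac{1}{2} \left(-15614\right) = -7807$)
$\left(-4941 - -15668\right) \left(-42012 + \frac{h}{\left(74 - 2\right) 6 \cdot 3 \cdot 2}\right) = \left(-4941 - -15668\right) \left(-42012 - \frac{7807}{\left(74 - 2\right) 6 \cdot 3 \cdot 2}\right) = \left(-4941 + 15668\right) \left(-42012 - \frac{7807}{72 \cdot 18 \cdot 2}\right) = 10727 \left(-42012 - \frac{7807}{72 \cdot 36}\right) = 10727 \left(-42012 - \frac{7807}{2592}\right) = 10727 \left(- \frac{108902911}{2592}\right) = - \frac{1168201526297}{2592}$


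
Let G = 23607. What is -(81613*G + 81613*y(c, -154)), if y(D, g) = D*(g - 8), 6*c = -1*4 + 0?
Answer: -1935452295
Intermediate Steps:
c = -2/3 (c = (-1*4 + 0)/6 = (-4 + 0)/6 = (1/6)*(-4) = -2/3 ≈ -0.66667)
y(D, g) = D*(-8 + g)
-(81613*G + 81613*y(c, -154)) = -(1926638091 - 163226*(-8 - 154)/3) = -81613/(1/(23607 - 2/3*(-162))) = -81613/(1/(23607 + 108)) = -81613/(1/23715) = -81613/1/23715 = -81613*23715 = -1935452295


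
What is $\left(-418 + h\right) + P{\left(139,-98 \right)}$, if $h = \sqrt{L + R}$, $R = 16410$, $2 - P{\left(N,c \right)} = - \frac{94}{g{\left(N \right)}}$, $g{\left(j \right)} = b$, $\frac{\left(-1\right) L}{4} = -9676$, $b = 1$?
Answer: $-322 + \sqrt{55114} \approx -87.236$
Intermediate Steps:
$L = 38704$ ($L = \left(-4\right) \left(-9676\right) = 38704$)
$g{\left(j \right)} = 1$
$P{\left(N,c \right)} = 96$ ($P{\left(N,c \right)} = 2 - - \frac{94}{1} = 2 - \left(-94\right) 1 = 2 - -94 = 2 + 94 = 96$)
$h = \sqrt{55114}$ ($h = \sqrt{38704 + 16410} = \sqrt{55114} \approx 234.76$)
$\left(-418 + h\right) + P{\left(139,-98 \right)} = \left(-418 + \sqrt{55114}\right) + 96 = -322 + \sqrt{55114}$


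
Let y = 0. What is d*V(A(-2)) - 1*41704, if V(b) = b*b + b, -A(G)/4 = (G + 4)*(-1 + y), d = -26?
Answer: -43576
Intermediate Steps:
A(G) = 16 + 4*G (A(G) = -4*(G + 4)*(-1 + 0) = -4*(4 + G)*(-1) = -4*(-4 - G) = 16 + 4*G)
V(b) = b + b² (V(b) = b² + b = b + b²)
d*V(A(-2)) - 1*41704 = -26*(16 + 4*(-2))*(1 + (16 + 4*(-2))) - 1*41704 = -26*(16 - 8)*(1 + (16 - 8)) - 41704 = -208*(1 + 8) - 41704 = -208*9 - 41704 = -26*72 - 41704 = -1872 - 41704 = -43576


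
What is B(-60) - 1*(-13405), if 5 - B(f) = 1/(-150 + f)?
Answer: 2816101/210 ≈ 13410.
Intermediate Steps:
B(f) = 5 - 1/(-150 + f)
B(-60) - 1*(-13405) = (-751 + 5*(-60))/(-150 - 60) - 1*(-13405) = (-751 - 300)/(-210) + 13405 = -1/210*(-1051) + 13405 = 1051/210 + 13405 = 2816101/210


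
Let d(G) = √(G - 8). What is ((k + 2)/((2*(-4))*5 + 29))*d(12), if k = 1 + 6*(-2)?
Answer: 18/11 ≈ 1.6364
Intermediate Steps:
d(G) = √(-8 + G)
k = -11 (k = 1 - 12 = -11)
((k + 2)/((2*(-4))*5 + 29))*d(12) = ((-11 + 2)/((2*(-4))*5 + 29))*√(-8 + 12) = (-9/(-8*5 + 29))*√4 = -9/(-40 + 29)*2 = -9/(-11)*2 = -9*(-1/11)*2 = (9/11)*2 = 18/11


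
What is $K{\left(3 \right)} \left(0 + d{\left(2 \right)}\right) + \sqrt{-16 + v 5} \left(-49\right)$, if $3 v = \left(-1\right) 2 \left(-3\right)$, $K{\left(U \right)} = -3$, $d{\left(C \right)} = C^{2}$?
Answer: $-12 - 49 i \sqrt{6} \approx -12.0 - 120.03 i$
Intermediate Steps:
$v = 2$ ($v = \frac{\left(-1\right) 2 \left(-3\right)}{3} = \frac{\left(-2\right) \left(-3\right)}{3} = \frac{1}{3} \cdot 6 = 2$)
$K{\left(3 \right)} \left(0 + d{\left(2 \right)}\right) + \sqrt{-16 + v 5} \left(-49\right) = - 3 \left(0 + 2^{2}\right) + \sqrt{-16 + 2 \cdot 5} \left(-49\right) = - 3 \left(0 + 4\right) + \sqrt{-16 + 10} \left(-49\right) = \left(-3\right) 4 + \sqrt{-6} \left(-49\right) = -12 + i \sqrt{6} \left(-49\right) = -12 - 49 i \sqrt{6}$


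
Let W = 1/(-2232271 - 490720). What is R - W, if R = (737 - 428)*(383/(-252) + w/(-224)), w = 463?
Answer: -289723519313/261407136 ≈ -1108.3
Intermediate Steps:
W = -1/2722991 (W = 1/(-2722991) = -1/2722991 ≈ -3.6724e-7)
R = -106399/96 (R = (737 - 428)*(383/(-252) + 463/(-224)) = 309*(383*(-1/252) + 463*(-1/224)) = 309*(-383/252 - 463/224) = 309*(-1033/288) = -106399/96 ≈ -1108.3)
R - W = -106399/96 - 1*(-1/2722991) = -106399/96 + 1/2722991 = -289723519313/261407136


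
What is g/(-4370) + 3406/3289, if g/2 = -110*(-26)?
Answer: -1314/4807 ≈ -0.27335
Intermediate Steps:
g = 5720 (g = 2*(-110*(-26)) = 2*2860 = 5720)
g/(-4370) + 3406/3289 = 5720/(-4370) + 3406/3289 = 5720*(-1/4370) + 3406*(1/3289) = -572/437 + 262/253 = -1314/4807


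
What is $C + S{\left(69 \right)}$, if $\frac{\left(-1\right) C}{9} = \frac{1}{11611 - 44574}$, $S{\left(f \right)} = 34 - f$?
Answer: $- \frac{1153696}{32963} \approx -35.0$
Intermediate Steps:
$C = \frac{9}{32963}$ ($C = - \frac{9}{11611 - 44574} = - \frac{9}{-32963} = \left(-9\right) \left(- \frac{1}{32963}\right) = \frac{9}{32963} \approx 0.00027303$)
$C + S{\left(69 \right)} = \frac{9}{32963} + \left(34 - 69\right) = \frac{9}{32963} - 35 = - \frac{1153696}{32963}$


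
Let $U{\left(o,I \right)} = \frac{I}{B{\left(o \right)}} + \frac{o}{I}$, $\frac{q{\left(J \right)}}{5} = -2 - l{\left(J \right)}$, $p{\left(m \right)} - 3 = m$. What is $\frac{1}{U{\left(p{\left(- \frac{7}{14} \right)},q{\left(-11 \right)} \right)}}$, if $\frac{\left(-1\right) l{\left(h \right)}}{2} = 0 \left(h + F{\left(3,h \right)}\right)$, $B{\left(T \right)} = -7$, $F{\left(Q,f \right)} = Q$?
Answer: $\frac{28}{33} \approx 0.84848$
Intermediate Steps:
$p{\left(m \right)} = 3 + m$
$l{\left(h \right)} = 0$ ($l{\left(h \right)} = - 2 \cdot 0 \left(h + 3\right) = - 2 \cdot 0 \left(3 + h\right) = \left(-2\right) 0 = 0$)
$q{\left(J \right)} = -10$ ($q{\left(J \right)} = 5 \left(-2 - 0\right) = 5 \left(-2 + 0\right) = 5 \left(-2\right) = -10$)
$U{\left(o,I \right)} = - \frac{I}{7} + \frac{o}{I}$ ($U{\left(o,I \right)} = \frac{I}{-7} + \frac{o}{I} = I \left(- \frac{1}{7}\right) + \frac{o}{I} = - \frac{I}{7} + \frac{o}{I}$)
$\frac{1}{U{\left(p{\left(- \frac{7}{14} \right)},q{\left(-11 \right)} \right)}} = \frac{1}{\left(- \frac{1}{7}\right) \left(-10\right) + \frac{3 - \frac{7}{14}}{-10}} = \frac{1}{\frac{10}{7} + \left(3 - \frac{1}{2}\right) \left(- \frac{1}{10}\right)} = \frac{1}{\frac{10}{7} + \frac{5}{2} \left(- \frac{1}{10}\right)} = \frac{1}{\frac{10}{7} - \frac{1}{4}} = \frac{1}{\frac{33}{28}} = \frac{28}{33}$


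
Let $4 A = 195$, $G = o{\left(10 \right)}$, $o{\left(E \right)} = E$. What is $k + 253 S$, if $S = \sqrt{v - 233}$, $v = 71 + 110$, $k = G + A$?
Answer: $\frac{235}{4} + 506 i \sqrt{13} \approx 58.75 + 1824.4 i$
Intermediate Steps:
$G = 10$
$A = \frac{195}{4}$ ($A = \frac{1}{4} \cdot 195 = \frac{195}{4} \approx 48.75$)
$k = \frac{235}{4}$ ($k = 10 + \frac{195}{4} = \frac{235}{4} \approx 58.75$)
$v = 181$
$S = 2 i \sqrt{13}$ ($S = \sqrt{181 - 233} = \sqrt{-52} = 2 i \sqrt{13} \approx 7.2111 i$)
$k + 253 S = \frac{235}{4} + 253 \cdot 2 i \sqrt{13} = \frac{235}{4} + 506 i \sqrt{13}$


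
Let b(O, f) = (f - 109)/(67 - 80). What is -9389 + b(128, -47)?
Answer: -9377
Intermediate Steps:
b(O, f) = 109/13 - f/13 (b(O, f) = (-109 + f)/(-13) = (-109 + f)*(-1/13) = 109/13 - f/13)
-9389 + b(128, -47) = -9389 + (109/13 - 1/13*(-47)) = -9389 + (109/13 + 47/13) = -9389 + 12 = -9377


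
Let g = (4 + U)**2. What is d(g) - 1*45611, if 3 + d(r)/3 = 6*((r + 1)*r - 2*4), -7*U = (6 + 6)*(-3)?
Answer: 195723196/2401 ≈ 81517.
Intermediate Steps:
U = 36/7 (U = -(6 + 6)*(-3)/7 = -12*(-3)/7 = -1/7*(-36) = 36/7 ≈ 5.1429)
g = 4096/49 (g = (4 + 36/7)**2 = (64/7)**2 = 4096/49 ≈ 83.592)
d(r) = -153 + 18*r*(1 + r) (d(r) = -9 + 3*(6*((r + 1)*r - 2*4)) = -9 + 3*(6*((1 + r)*r - 8)) = -9 + 3*(6*(r*(1 + r) - 8)) = -9 + 3*(6*(-8 + r*(1 + r))) = -9 + 3*(-48 + 6*r*(1 + r)) = -9 + (-144 + 18*r*(1 + r)) = -153 + 18*r*(1 + r))
d(g) - 1*45611 = (-153 + 18*(4096/49) + 18*(4096/49)**2) - 1*45611 = (-153 + 73728/49 + 18*(16777216/2401)) - 45611 = (-153 + 73728/49 + 301989888/2401) - 45611 = 305235207/2401 - 45611 = 195723196/2401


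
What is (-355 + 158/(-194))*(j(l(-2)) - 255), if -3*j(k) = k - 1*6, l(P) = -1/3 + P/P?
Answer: 78657406/873 ≈ 90100.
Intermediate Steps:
l(P) = ⅔ (l(P) = -1*⅓ + 1 = -⅓ + 1 = ⅔)
j(k) = 2 - k/3 (j(k) = -(k - 1*6)/3 = -(k - 6)/3 = -(-6 + k)/3 = 2 - k/3)
(-355 + 158/(-194))*(j(l(-2)) - 255) = (-355 + 158/(-194))*((2 - ⅓*⅔) - 255) = (-355 + 158*(-1/194))*((2 - 2/9) - 255) = (-355 - 79/97)*(16/9 - 255) = -34514/97*(-2279/9) = 78657406/873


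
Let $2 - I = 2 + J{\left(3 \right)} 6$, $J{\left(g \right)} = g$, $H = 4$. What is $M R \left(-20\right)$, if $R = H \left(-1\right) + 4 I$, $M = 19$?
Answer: $28880$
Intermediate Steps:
$I = -18$ ($I = 2 - \left(2 + 3 \cdot 6\right) = 2 - \left(2 + 18\right) = 2 - 20 = -18$)
$R = -76$ ($R = 4 \left(-1\right) + 4 \left(-18\right) = -4 - 72 = -76$)
$M R \left(-20\right) = 19 \left(-76\right) \left(-20\right) = \left(-1444\right) \left(-20\right) = 28880$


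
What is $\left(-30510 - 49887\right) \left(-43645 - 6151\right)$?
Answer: $4003449012$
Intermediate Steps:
$\left(-30510 - 49887\right) \left(-43645 - 6151\right) = \left(-80397\right) \left(-49796\right) = 4003449012$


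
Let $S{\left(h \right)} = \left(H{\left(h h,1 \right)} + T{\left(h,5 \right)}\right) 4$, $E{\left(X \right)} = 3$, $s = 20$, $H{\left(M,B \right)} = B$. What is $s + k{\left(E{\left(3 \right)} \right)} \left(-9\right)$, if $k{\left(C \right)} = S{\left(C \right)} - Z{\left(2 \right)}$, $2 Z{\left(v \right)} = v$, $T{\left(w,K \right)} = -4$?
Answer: $137$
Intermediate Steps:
$Z{\left(v \right)} = \frac{v}{2}$
$S{\left(h \right)} = -12$ ($S{\left(h \right)} = \left(1 - 4\right) 4 = \left(-3\right) 4 = -12$)
$k{\left(C \right)} = -13$ ($k{\left(C \right)} = -12 - \frac{1}{2} \cdot 2 = -12 - 1 = -13$)
$s + k{\left(E{\left(3 \right)} \right)} \left(-9\right) = 20 - -117 = 20 + 117 = 137$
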